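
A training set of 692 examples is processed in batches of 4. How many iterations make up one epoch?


Iterations per epoch = dataset_size / batch_size
= 692 / 4
= 173

173


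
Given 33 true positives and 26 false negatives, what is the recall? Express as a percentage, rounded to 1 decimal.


Recall = TP / (TP + FN) * 100
= 33 / (33 + 26)
= 33 / 59
= 0.5593
= 55.9%

55.9


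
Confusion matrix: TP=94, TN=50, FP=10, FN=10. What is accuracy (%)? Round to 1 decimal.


Accuracy = (TP + TN) / (TP + TN + FP + FN) * 100
= (94 + 50) / (94 + 50 + 10 + 10)
= 144 / 164
= 0.878
= 87.8%

87.8


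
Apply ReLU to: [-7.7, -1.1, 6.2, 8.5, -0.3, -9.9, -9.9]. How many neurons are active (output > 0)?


ReLU(x) = max(0, x) for each element:
ReLU(-7.7) = 0
ReLU(-1.1) = 0
ReLU(6.2) = 6.2
ReLU(8.5) = 8.5
ReLU(-0.3) = 0
ReLU(-9.9) = 0
ReLU(-9.9) = 0
Active neurons (>0): 2

2


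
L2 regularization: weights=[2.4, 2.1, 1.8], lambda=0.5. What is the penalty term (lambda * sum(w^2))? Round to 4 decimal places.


Squaring each weight:
2.4^2 = 5.76
2.1^2 = 4.41
1.8^2 = 3.24
Sum of squares = 13.41
Penalty = 0.5 * 13.41 = 6.7050

6.7050


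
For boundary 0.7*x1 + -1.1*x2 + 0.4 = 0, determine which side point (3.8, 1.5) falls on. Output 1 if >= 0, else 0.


Compute 0.7 * 3.8 + -1.1 * 1.5 + 0.4
= 2.66 + -1.65 + 0.4
= 1.41
Since 1.41 >= 0, the point is on the positive side.

1


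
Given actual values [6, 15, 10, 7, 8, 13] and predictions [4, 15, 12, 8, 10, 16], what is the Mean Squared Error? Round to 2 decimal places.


Differences: [2, 0, -2, -1, -2, -3]
Squared errors: [4, 0, 4, 1, 4, 9]
Sum of squared errors = 22
MSE = 22 / 6 = 3.67

3.67


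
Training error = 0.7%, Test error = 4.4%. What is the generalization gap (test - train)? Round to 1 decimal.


Generalization gap = test_error - train_error
= 4.4 - 0.7
= 3.7%
A moderate gap.

3.7


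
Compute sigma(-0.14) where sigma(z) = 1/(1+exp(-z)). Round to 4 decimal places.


sigmoid(z) = 1 / (1 + exp(-z))
exp(-(-0.14)) = exp(0.14) = 1.1503
1 + 1.1503 = 2.1503
1 / 2.1503 = 0.4651

0.4651


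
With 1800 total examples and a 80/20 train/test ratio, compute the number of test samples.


Train samples = 1800 * 80% = 1440
Test samples = 1800 - 1440
= 360

360


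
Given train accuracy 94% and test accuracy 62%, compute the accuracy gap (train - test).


Gap = train_accuracy - test_accuracy
= 94 - 62
= 32%
This large gap strongly indicates overfitting.

32


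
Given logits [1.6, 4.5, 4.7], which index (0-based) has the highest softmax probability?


Softmax is a monotonic transformation, so it preserves the argmax.
We need to find the index of the maximum logit.
Index 0: 1.6
Index 1: 4.5
Index 2: 4.7
Maximum logit = 4.7 at index 2

2


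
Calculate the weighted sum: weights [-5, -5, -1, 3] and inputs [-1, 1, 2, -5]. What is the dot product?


Element-wise products:
-5 * -1 = 5
-5 * 1 = -5
-1 * 2 = -2
3 * -5 = -15
Sum = 5 + -5 + -2 + -15
= -17

-17


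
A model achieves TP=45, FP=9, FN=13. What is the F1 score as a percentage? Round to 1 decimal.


Precision = TP / (TP + FP) = 45 / 54 = 0.8333
Recall = TP / (TP + FN) = 45 / 58 = 0.7759
F1 = 2 * P * R / (P + R)
= 2 * 0.8333 * 0.7759 / (0.8333 + 0.7759)
= 1.2931 / 1.6092
= 0.8036
As percentage: 80.4%

80.4


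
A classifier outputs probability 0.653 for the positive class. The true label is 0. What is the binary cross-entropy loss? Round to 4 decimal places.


For y=0: Loss = -log(1-p)
= -log(1 - 0.653)
= -log(0.347)
= -(-1.0584)
= 1.0584

1.0584


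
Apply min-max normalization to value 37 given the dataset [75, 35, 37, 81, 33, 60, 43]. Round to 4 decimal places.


Min = 33, Max = 81
Range = 81 - 33 = 48
Scaled = (x - min) / (max - min)
= (37 - 33) / 48
= 4 / 48
= 0.0833

0.0833


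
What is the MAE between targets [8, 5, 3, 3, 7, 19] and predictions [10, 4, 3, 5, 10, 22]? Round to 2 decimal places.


Absolute errors: [2, 1, 0, 2, 3, 3]
Sum of absolute errors = 11
MAE = 11 / 6 = 1.83

1.83


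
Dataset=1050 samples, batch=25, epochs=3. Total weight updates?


Iterations per epoch = 1050 / 25 = 42
Total updates = iterations_per_epoch * epochs
= 42 * 3
= 126

126


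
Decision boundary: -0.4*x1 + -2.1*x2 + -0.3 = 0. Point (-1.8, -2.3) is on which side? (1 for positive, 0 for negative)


Compute -0.4 * -1.8 + -2.1 * -2.3 + -0.3
= 0.72 + 4.83 + -0.3
= 5.25
Since 5.25 >= 0, the point is on the positive side.

1


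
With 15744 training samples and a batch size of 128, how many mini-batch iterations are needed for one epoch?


Iterations per epoch = dataset_size / batch_size
= 15744 / 128
= 123

123


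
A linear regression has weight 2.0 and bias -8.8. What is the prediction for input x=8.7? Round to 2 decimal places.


y = 2.0 * 8.7 + (-8.8)
= 17.4 + (-8.8)
= 8.60

8.60


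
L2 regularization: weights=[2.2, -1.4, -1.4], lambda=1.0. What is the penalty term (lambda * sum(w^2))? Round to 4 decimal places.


Squaring each weight:
2.2^2 = 4.84
(-1.4)^2 = 1.96
(-1.4)^2 = 1.96
Sum of squares = 8.76
Penalty = 1.0 * 8.76 = 8.7600

8.7600


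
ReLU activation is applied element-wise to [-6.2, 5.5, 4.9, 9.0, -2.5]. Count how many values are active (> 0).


ReLU(x) = max(0, x) for each element:
ReLU(-6.2) = 0
ReLU(5.5) = 5.5
ReLU(4.9) = 4.9
ReLU(9.0) = 9.0
ReLU(-2.5) = 0
Active neurons (>0): 3

3


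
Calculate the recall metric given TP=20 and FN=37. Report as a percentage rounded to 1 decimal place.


Recall = TP / (TP + FN) * 100
= 20 / (20 + 37)
= 20 / 57
= 0.3509
= 35.1%

35.1


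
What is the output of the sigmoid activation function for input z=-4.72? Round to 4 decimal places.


sigmoid(z) = 1 / (1 + exp(-z))
exp(-(-4.72)) = exp(4.72) = 112.1683
1 + 112.1683 = 113.1683
1 / 113.1683 = 0.0088

0.0088


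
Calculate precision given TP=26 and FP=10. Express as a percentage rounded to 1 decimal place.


Precision = TP / (TP + FP) * 100
= 26 / (26 + 10)
= 26 / 36
= 0.7222
= 72.2%

72.2


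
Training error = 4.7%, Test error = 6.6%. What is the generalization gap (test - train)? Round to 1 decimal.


Generalization gap = test_error - train_error
= 6.6 - 4.7
= 1.9%
A small gap suggests good generalization.

1.9


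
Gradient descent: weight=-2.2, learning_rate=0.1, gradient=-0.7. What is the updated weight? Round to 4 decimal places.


w_new = w_old - lr * gradient
= -2.2 - 0.1 * -0.7
= -2.2 - (-0.07)
= -2.1300

-2.1300


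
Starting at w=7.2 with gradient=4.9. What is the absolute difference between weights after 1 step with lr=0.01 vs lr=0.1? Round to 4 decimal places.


With lr=0.01: w_new = 7.2 - 0.01 * 4.9 = 7.151
With lr=0.1: w_new = 7.2 - 0.1 * 4.9 = 6.71
Absolute difference = |7.151 - 6.71|
= 0.4410

0.4410


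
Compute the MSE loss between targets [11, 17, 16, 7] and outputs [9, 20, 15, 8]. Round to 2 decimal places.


Differences: [2, -3, 1, -1]
Squared errors: [4, 9, 1, 1]
Sum of squared errors = 15
MSE = 15 / 4 = 3.75

3.75


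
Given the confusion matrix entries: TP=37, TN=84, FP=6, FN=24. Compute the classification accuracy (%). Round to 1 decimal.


Accuracy = (TP + TN) / (TP + TN + FP + FN) * 100
= (37 + 84) / (37 + 84 + 6 + 24)
= 121 / 151
= 0.8013
= 80.1%

80.1


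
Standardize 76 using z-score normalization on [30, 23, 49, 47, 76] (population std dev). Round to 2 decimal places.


Mean = (30 + 23 + 49 + 47 + 76) / 5 = 45.0
Variance = sum((x_i - mean)^2) / n = 338.0
Std = sqrt(338.0) = 18.3848
Z = (x - mean) / std
= (76 - 45.0) / 18.3848
= 31.0 / 18.3848
= 1.69

1.69


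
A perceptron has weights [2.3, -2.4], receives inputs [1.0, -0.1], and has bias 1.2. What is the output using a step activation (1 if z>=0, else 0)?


z = w . x + b
= 2.3*1.0 + -2.4*-0.1 + 1.2
= 2.3 + 0.24 + 1.2
= 2.54 + 1.2
= 3.74
Since z = 3.74 >= 0, output = 1

1


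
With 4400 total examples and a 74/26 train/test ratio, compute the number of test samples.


Train samples = 4400 * 74% = 3256
Test samples = 4400 - 3256
= 1144

1144


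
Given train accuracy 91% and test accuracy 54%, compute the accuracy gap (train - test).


Gap = train_accuracy - test_accuracy
= 91 - 54
= 37%
This large gap strongly indicates overfitting.

37


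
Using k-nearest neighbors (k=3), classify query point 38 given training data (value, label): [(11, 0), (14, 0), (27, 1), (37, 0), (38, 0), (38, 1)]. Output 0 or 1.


Distances from query 38:
Point 38 (class 0): distance = 0
Point 38 (class 1): distance = 0
Point 37 (class 0): distance = 1
K=3 nearest neighbors: classes = [0, 1, 0]
Votes for class 1: 1 / 3
Majority vote => class 0

0


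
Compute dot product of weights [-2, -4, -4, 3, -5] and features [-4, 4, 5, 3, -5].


Element-wise products:
-2 * -4 = 8
-4 * 4 = -16
-4 * 5 = -20
3 * 3 = 9
-5 * -5 = 25
Sum = 8 + -16 + -20 + 9 + 25
= 6

6


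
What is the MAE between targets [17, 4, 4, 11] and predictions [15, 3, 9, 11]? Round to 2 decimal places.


Absolute errors: [2, 1, 5, 0]
Sum of absolute errors = 8
MAE = 8 / 4 = 2.00

2.00


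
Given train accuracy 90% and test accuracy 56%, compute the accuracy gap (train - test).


Gap = train_accuracy - test_accuracy
= 90 - 56
= 34%
This large gap strongly indicates overfitting.

34


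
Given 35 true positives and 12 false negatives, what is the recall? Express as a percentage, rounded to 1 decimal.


Recall = TP / (TP + FN) * 100
= 35 / (35 + 12)
= 35 / 47
= 0.7447
= 74.5%

74.5


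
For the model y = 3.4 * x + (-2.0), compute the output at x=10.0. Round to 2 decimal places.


y = 3.4 * 10.0 + (-2.0)
= 34.0 + (-2.0)
= 32.00

32.00


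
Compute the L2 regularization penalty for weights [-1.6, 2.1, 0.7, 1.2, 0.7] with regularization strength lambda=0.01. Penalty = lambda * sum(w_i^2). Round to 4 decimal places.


Squaring each weight:
(-1.6)^2 = 2.56
2.1^2 = 4.41
0.7^2 = 0.49
1.2^2 = 1.44
0.7^2 = 0.49
Sum of squares = 9.39
Penalty = 0.01 * 9.39 = 0.0939

0.0939


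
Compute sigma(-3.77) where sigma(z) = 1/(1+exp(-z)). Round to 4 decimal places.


sigmoid(z) = 1 / (1 + exp(-z))
exp(-(-3.77)) = exp(3.77) = 43.3801
1 + 43.3801 = 44.3801
1 / 44.3801 = 0.0225

0.0225


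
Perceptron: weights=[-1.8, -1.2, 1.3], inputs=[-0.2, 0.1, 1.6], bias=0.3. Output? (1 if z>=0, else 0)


z = w . x + b
= -1.8*-0.2 + -1.2*0.1 + 1.3*1.6 + 0.3
= 0.36 + -0.12 + 2.08 + 0.3
= 2.32 + 0.3
= 2.62
Since z = 2.62 >= 0, output = 1

1


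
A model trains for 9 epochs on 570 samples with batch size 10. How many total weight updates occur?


Iterations per epoch = 570 / 10 = 57
Total updates = iterations_per_epoch * epochs
= 57 * 9
= 513

513


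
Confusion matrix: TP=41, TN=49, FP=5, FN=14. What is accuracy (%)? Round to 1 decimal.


Accuracy = (TP + TN) / (TP + TN + FP + FN) * 100
= (41 + 49) / (41 + 49 + 5 + 14)
= 90 / 109
= 0.8257
= 82.6%

82.6


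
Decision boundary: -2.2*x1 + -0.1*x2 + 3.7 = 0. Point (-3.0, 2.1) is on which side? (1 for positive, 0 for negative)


Compute -2.2 * -3.0 + -0.1 * 2.1 + 3.7
= 6.6 + -0.21 + 3.7
= 10.09
Since 10.09 >= 0, the point is on the positive side.

1


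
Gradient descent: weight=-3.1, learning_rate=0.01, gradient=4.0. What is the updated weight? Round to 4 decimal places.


w_new = w_old - lr * gradient
= -3.1 - 0.01 * 4.0
= -3.1 - (0.04)
= -3.1400

-3.1400


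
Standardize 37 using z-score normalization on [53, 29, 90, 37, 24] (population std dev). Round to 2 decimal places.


Mean = (53 + 29 + 90 + 37 + 24) / 5 = 46.6
Variance = sum((x_i - mean)^2) / n = 567.44
Std = sqrt(567.44) = 23.821
Z = (x - mean) / std
= (37 - 46.6) / 23.821
= -9.6 / 23.821
= -0.40

-0.40


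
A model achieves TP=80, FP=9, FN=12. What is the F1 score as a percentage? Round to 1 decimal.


Precision = TP / (TP + FP) = 80 / 89 = 0.8989
Recall = TP / (TP + FN) = 80 / 92 = 0.8696
F1 = 2 * P * R / (P + R)
= 2 * 0.8989 * 0.8696 / (0.8989 + 0.8696)
= 1.5633 / 1.7684
= 0.884
As percentage: 88.4%

88.4


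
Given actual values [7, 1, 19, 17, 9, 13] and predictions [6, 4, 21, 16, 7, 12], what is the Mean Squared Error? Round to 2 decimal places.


Differences: [1, -3, -2, 1, 2, 1]
Squared errors: [1, 9, 4, 1, 4, 1]
Sum of squared errors = 20
MSE = 20 / 6 = 3.33

3.33


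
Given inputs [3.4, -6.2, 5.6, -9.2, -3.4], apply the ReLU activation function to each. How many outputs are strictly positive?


ReLU(x) = max(0, x) for each element:
ReLU(3.4) = 3.4
ReLU(-6.2) = 0
ReLU(5.6) = 5.6
ReLU(-9.2) = 0
ReLU(-3.4) = 0
Active neurons (>0): 2

2


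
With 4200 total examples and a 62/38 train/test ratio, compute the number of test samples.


Train samples = 4200 * 62% = 2604
Test samples = 4200 - 2604
= 1596

1596


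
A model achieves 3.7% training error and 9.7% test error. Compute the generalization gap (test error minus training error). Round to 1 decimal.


Generalization gap = test_error - train_error
= 9.7 - 3.7
= 6.0%
A moderate gap.

6.0


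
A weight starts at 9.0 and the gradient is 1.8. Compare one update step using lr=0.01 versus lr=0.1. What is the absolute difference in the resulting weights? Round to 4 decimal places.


With lr=0.01: w_new = 9.0 - 0.01 * 1.8 = 8.982
With lr=0.1: w_new = 9.0 - 0.1 * 1.8 = 8.82
Absolute difference = |8.982 - 8.82|
= 0.1620

0.1620


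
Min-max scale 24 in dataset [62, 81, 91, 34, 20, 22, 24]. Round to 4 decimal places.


Min = 20, Max = 91
Range = 91 - 20 = 71
Scaled = (x - min) / (max - min)
= (24 - 20) / 71
= 4 / 71
= 0.0563

0.0563


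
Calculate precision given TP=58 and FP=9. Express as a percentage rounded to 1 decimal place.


Precision = TP / (TP + FP) * 100
= 58 / (58 + 9)
= 58 / 67
= 0.8657
= 86.6%

86.6


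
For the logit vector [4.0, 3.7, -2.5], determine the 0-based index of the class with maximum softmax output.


Softmax is a monotonic transformation, so it preserves the argmax.
We need to find the index of the maximum logit.
Index 0: 4.0
Index 1: 3.7
Index 2: -2.5
Maximum logit = 4.0 at index 0

0


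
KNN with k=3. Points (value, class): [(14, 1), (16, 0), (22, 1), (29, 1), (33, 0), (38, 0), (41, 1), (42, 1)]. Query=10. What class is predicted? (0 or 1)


Distances from query 10:
Point 14 (class 1): distance = 4
Point 16 (class 0): distance = 6
Point 22 (class 1): distance = 12
K=3 nearest neighbors: classes = [1, 0, 1]
Votes for class 1: 2 / 3
Majority vote => class 1

1


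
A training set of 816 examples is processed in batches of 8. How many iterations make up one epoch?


Iterations per epoch = dataset_size / batch_size
= 816 / 8
= 102

102


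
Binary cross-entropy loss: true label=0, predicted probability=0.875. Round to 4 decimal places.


For y=0: Loss = -log(1-p)
= -log(1 - 0.875)
= -log(0.125)
= -(-2.0794)
= 2.0794

2.0794


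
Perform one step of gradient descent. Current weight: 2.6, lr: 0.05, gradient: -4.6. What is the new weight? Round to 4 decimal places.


w_new = w_old - lr * gradient
= 2.6 - 0.05 * -4.6
= 2.6 - (-0.23)
= 2.8300

2.8300


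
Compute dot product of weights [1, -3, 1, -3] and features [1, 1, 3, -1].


Element-wise products:
1 * 1 = 1
-3 * 1 = -3
1 * 3 = 3
-3 * -1 = 3
Sum = 1 + -3 + 3 + 3
= 4

4


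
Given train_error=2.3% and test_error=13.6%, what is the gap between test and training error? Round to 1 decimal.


Generalization gap = test_error - train_error
= 13.6 - 2.3
= 11.3%
A large gap suggests overfitting.

11.3


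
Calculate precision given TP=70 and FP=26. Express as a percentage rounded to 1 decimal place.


Precision = TP / (TP + FP) * 100
= 70 / (70 + 26)
= 70 / 96
= 0.7292
= 72.9%

72.9


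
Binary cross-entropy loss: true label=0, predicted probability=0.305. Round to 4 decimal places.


For y=0: Loss = -log(1-p)
= -log(1 - 0.305)
= -log(0.695)
= -(-0.3638)
= 0.3638

0.3638


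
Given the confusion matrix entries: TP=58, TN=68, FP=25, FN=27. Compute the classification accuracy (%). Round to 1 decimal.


Accuracy = (TP + TN) / (TP + TN + FP + FN) * 100
= (58 + 68) / (58 + 68 + 25 + 27)
= 126 / 178
= 0.7079
= 70.8%

70.8


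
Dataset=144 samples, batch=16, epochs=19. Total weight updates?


Iterations per epoch = 144 / 16 = 9
Total updates = iterations_per_epoch * epochs
= 9 * 19
= 171

171


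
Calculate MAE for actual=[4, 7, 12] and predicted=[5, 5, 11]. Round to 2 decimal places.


Absolute errors: [1, 2, 1]
Sum of absolute errors = 4
MAE = 4 / 3 = 1.33

1.33


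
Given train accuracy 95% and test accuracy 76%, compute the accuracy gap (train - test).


Gap = train_accuracy - test_accuracy
= 95 - 76
= 19%
This gap suggests the model is overfitting.

19


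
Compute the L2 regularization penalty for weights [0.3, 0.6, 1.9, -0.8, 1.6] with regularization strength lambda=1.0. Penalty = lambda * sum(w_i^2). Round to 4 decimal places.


Squaring each weight:
0.3^2 = 0.09
0.6^2 = 0.36
1.9^2 = 3.61
(-0.8)^2 = 0.64
1.6^2 = 2.56
Sum of squares = 7.26
Penalty = 1.0 * 7.26 = 7.2600

7.2600


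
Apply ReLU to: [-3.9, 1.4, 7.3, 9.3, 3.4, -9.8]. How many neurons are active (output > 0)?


ReLU(x) = max(0, x) for each element:
ReLU(-3.9) = 0
ReLU(1.4) = 1.4
ReLU(7.3) = 7.3
ReLU(9.3) = 9.3
ReLU(3.4) = 3.4
ReLU(-9.8) = 0
Active neurons (>0): 4

4


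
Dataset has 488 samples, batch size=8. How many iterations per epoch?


Iterations per epoch = dataset_size / batch_size
= 488 / 8
= 61

61


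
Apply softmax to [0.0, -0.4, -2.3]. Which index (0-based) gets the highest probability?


Softmax is a monotonic transformation, so it preserves the argmax.
We need to find the index of the maximum logit.
Index 0: 0.0
Index 1: -0.4
Index 2: -2.3
Maximum logit = 0.0 at index 0

0


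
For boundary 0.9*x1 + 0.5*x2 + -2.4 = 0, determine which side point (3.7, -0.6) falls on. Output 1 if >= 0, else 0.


Compute 0.9 * 3.7 + 0.5 * -0.6 + -2.4
= 3.33 + -0.3 + -2.4
= 0.63
Since 0.63 >= 0, the point is on the positive side.

1


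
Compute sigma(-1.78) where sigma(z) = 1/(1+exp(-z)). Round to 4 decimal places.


sigmoid(z) = 1 / (1 + exp(-z))
exp(-(-1.78)) = exp(1.78) = 5.9299
1 + 5.9299 = 6.9299
1 / 6.9299 = 0.1443

0.1443


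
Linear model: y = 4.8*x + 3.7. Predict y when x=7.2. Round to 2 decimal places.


y = 4.8 * 7.2 + (3.7)
= 34.56 + (3.7)
= 38.26

38.26


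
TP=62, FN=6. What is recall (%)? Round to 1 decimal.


Recall = TP / (TP + FN) * 100
= 62 / (62 + 6)
= 62 / 68
= 0.9118
= 91.2%

91.2


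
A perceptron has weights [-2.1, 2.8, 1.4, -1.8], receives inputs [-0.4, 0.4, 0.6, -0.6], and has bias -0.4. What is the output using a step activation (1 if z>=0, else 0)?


z = w . x + b
= -2.1*-0.4 + 2.8*0.4 + 1.4*0.6 + -1.8*-0.6 + -0.4
= 0.84 + 1.12 + 0.84 + 1.08 + -0.4
= 3.88 + -0.4
= 3.48
Since z = 3.48 >= 0, output = 1

1


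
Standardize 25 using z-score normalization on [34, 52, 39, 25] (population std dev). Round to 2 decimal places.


Mean = (34 + 52 + 39 + 25) / 4 = 37.5
Variance = sum((x_i - mean)^2) / n = 95.25
Std = sqrt(95.25) = 9.7596
Z = (x - mean) / std
= (25 - 37.5) / 9.7596
= -12.5 / 9.7596
= -1.28

-1.28


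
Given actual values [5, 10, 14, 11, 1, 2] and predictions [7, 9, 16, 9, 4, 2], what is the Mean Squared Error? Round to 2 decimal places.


Differences: [-2, 1, -2, 2, -3, 0]
Squared errors: [4, 1, 4, 4, 9, 0]
Sum of squared errors = 22
MSE = 22 / 6 = 3.67

3.67


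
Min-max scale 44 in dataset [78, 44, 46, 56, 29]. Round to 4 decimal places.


Min = 29, Max = 78
Range = 78 - 29 = 49
Scaled = (x - min) / (max - min)
= (44 - 29) / 49
= 15 / 49
= 0.3061

0.3061


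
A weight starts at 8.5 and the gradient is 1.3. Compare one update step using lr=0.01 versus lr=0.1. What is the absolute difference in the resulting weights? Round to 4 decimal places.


With lr=0.01: w_new = 8.5 - 0.01 * 1.3 = 8.487
With lr=0.1: w_new = 8.5 - 0.1 * 1.3 = 8.37
Absolute difference = |8.487 - 8.37|
= 0.1170

0.1170


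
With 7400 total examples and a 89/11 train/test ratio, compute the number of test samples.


Train samples = 7400 * 89% = 6586
Test samples = 7400 - 6586
= 814

814


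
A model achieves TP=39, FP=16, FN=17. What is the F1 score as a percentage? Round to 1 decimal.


Precision = TP / (TP + FP) = 39 / 55 = 0.7091
Recall = TP / (TP + FN) = 39 / 56 = 0.6964
F1 = 2 * P * R / (P + R)
= 2 * 0.7091 * 0.6964 / (0.7091 + 0.6964)
= 0.9877 / 1.4055
= 0.7027
As percentage: 70.3%

70.3


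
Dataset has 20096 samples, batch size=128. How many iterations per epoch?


Iterations per epoch = dataset_size / batch_size
= 20096 / 128
= 157

157


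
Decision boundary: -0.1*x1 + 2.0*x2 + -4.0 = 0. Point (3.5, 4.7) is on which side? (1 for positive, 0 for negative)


Compute -0.1 * 3.5 + 2.0 * 4.7 + -4.0
= -0.35 + 9.4 + -4.0
= 5.05
Since 5.05 >= 0, the point is on the positive side.

1


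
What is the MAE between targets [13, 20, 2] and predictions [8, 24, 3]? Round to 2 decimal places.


Absolute errors: [5, 4, 1]
Sum of absolute errors = 10
MAE = 10 / 3 = 3.33

3.33


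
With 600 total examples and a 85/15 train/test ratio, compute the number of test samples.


Train samples = 600 * 85% = 510
Test samples = 600 - 510
= 90

90


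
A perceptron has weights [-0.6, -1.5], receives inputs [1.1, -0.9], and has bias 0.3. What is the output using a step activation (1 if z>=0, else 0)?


z = w . x + b
= -0.6*1.1 + -1.5*-0.9 + 0.3
= -0.66 + 1.35 + 0.3
= 0.69 + 0.3
= 0.99
Since z = 0.99 >= 0, output = 1

1


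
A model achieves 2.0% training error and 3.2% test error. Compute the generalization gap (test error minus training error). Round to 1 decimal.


Generalization gap = test_error - train_error
= 3.2 - 2.0
= 1.2%
A small gap suggests good generalization.

1.2


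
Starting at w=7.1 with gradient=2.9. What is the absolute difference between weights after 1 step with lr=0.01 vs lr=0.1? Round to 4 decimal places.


With lr=0.01: w_new = 7.1 - 0.01 * 2.9 = 7.071
With lr=0.1: w_new = 7.1 - 0.1 * 2.9 = 6.81
Absolute difference = |7.071 - 6.81|
= 0.2610

0.2610


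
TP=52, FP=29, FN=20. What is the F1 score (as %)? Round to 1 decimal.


Precision = TP / (TP + FP) = 52 / 81 = 0.642
Recall = TP / (TP + FN) = 52 / 72 = 0.7222
F1 = 2 * P * R / (P + R)
= 2 * 0.642 * 0.7222 / (0.642 + 0.7222)
= 0.9273 / 1.3642
= 0.6797
As percentage: 68.0%

68.0


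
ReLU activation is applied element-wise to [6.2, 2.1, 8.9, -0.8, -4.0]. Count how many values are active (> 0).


ReLU(x) = max(0, x) for each element:
ReLU(6.2) = 6.2
ReLU(2.1) = 2.1
ReLU(8.9) = 8.9
ReLU(-0.8) = 0
ReLU(-4.0) = 0
Active neurons (>0): 3

3


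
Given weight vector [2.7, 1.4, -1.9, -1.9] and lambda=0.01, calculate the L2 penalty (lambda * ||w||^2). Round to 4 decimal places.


Squaring each weight:
2.7^2 = 7.29
1.4^2 = 1.96
(-1.9)^2 = 3.61
(-1.9)^2 = 3.61
Sum of squares = 16.47
Penalty = 0.01 * 16.47 = 0.1647

0.1647


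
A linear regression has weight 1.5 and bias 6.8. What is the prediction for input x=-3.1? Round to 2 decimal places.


y = 1.5 * -3.1 + (6.8)
= -4.65 + (6.8)
= 2.15

2.15


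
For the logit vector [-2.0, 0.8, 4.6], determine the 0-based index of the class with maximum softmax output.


Softmax is a monotonic transformation, so it preserves the argmax.
We need to find the index of the maximum logit.
Index 0: -2.0
Index 1: 0.8
Index 2: 4.6
Maximum logit = 4.6 at index 2

2


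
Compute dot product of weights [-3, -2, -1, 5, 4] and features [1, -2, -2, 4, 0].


Element-wise products:
-3 * 1 = -3
-2 * -2 = 4
-1 * -2 = 2
5 * 4 = 20
4 * 0 = 0
Sum = -3 + 4 + 2 + 20 + 0
= 23

23


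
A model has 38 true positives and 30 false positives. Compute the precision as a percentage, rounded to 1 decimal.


Precision = TP / (TP + FP) * 100
= 38 / (38 + 30)
= 38 / 68
= 0.5588
= 55.9%

55.9


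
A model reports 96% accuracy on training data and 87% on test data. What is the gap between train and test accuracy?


Gap = train_accuracy - test_accuracy
= 96 - 87
= 9%
This moderate gap may indicate mild overfitting.

9


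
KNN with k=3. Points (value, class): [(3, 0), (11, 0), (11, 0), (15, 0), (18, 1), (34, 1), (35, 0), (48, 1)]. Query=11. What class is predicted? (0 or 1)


Distances from query 11:
Point 11 (class 0): distance = 0
Point 11 (class 0): distance = 0
Point 15 (class 0): distance = 4
K=3 nearest neighbors: classes = [0, 0, 0]
Votes for class 1: 0 / 3
Majority vote => class 0

0


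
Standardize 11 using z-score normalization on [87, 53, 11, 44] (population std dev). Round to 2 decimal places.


Mean = (87 + 53 + 11 + 44) / 4 = 48.75
Variance = sum((x_i - mean)^2) / n = 732.1875
Std = sqrt(732.1875) = 27.059
Z = (x - mean) / std
= (11 - 48.75) / 27.059
= -37.75 / 27.059
= -1.40

-1.40


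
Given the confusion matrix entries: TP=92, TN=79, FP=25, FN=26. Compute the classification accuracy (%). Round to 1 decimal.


Accuracy = (TP + TN) / (TP + TN + FP + FN) * 100
= (92 + 79) / (92 + 79 + 25 + 26)
= 171 / 222
= 0.7703
= 77.0%

77.0


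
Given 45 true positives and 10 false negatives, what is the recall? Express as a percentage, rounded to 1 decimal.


Recall = TP / (TP + FN) * 100
= 45 / (45 + 10)
= 45 / 55
= 0.8182
= 81.8%

81.8


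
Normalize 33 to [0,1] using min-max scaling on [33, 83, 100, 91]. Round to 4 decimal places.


Min = 33, Max = 100
Range = 100 - 33 = 67
Scaled = (x - min) / (max - min)
= (33 - 33) / 67
= 0 / 67
= 0.0000

0.0000


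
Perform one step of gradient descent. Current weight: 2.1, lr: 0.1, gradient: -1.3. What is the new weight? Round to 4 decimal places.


w_new = w_old - lr * gradient
= 2.1 - 0.1 * -1.3
= 2.1 - (-0.13)
= 2.2300

2.2300


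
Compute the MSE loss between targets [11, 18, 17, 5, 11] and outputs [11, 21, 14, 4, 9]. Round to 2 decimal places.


Differences: [0, -3, 3, 1, 2]
Squared errors: [0, 9, 9, 1, 4]
Sum of squared errors = 23
MSE = 23 / 5 = 4.60

4.60


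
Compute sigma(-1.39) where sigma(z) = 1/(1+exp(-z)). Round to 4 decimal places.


sigmoid(z) = 1 / (1 + exp(-z))
exp(-(-1.39)) = exp(1.39) = 4.0149
1 + 4.0149 = 5.0149
1 / 5.0149 = 0.1994

0.1994


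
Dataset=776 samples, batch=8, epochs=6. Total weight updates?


Iterations per epoch = 776 / 8 = 97
Total updates = iterations_per_epoch * epochs
= 97 * 6
= 582

582


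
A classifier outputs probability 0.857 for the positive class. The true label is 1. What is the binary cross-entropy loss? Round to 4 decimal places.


For y=1: Loss = -log(p)
= -log(0.857)
= -(-0.1543)
= 0.1543

0.1543


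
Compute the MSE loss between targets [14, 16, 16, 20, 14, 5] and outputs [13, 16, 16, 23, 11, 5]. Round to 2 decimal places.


Differences: [1, 0, 0, -3, 3, 0]
Squared errors: [1, 0, 0, 9, 9, 0]
Sum of squared errors = 19
MSE = 19 / 6 = 3.17

3.17


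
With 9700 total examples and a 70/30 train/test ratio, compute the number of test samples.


Train samples = 9700 * 70% = 6790
Test samples = 9700 - 6790
= 2910

2910


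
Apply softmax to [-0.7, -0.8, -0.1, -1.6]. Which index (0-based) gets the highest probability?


Softmax is a monotonic transformation, so it preserves the argmax.
We need to find the index of the maximum logit.
Index 0: -0.7
Index 1: -0.8
Index 2: -0.1
Index 3: -1.6
Maximum logit = -0.1 at index 2

2


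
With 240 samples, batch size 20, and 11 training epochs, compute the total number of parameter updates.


Iterations per epoch = 240 / 20 = 12
Total updates = iterations_per_epoch * epochs
= 12 * 11
= 132

132


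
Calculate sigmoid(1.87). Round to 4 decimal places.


sigmoid(z) = 1 / (1 + exp(-z))
exp(-(1.87)) = exp(-1.87) = 0.1541
1 + 0.1541 = 1.1541
1 / 1.1541 = 0.8665

0.8665


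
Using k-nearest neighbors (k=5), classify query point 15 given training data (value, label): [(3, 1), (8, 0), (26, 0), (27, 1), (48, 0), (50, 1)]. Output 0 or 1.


Distances from query 15:
Point 8 (class 0): distance = 7
Point 26 (class 0): distance = 11
Point 3 (class 1): distance = 12
Point 27 (class 1): distance = 12
Point 48 (class 0): distance = 33
K=5 nearest neighbors: classes = [0, 0, 1, 1, 0]
Votes for class 1: 2 / 5
Majority vote => class 0

0


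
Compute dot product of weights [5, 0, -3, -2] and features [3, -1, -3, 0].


Element-wise products:
5 * 3 = 15
0 * -1 = 0
-3 * -3 = 9
-2 * 0 = 0
Sum = 15 + 0 + 9 + 0
= 24

24


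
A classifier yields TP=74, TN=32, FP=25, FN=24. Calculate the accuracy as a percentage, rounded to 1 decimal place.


Accuracy = (TP + TN) / (TP + TN + FP + FN) * 100
= (74 + 32) / (74 + 32 + 25 + 24)
= 106 / 155
= 0.6839
= 68.4%

68.4


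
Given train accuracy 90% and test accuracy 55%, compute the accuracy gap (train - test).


Gap = train_accuracy - test_accuracy
= 90 - 55
= 35%
This large gap strongly indicates overfitting.

35


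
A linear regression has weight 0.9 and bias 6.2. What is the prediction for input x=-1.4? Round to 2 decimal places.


y = 0.9 * -1.4 + (6.2)
= -1.26 + (6.2)
= 4.94

4.94


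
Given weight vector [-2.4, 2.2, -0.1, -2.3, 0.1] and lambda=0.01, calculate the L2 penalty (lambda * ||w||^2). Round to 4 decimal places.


Squaring each weight:
(-2.4)^2 = 5.76
2.2^2 = 4.84
(-0.1)^2 = 0.01
(-2.3)^2 = 5.29
0.1^2 = 0.01
Sum of squares = 15.91
Penalty = 0.01 * 15.91 = 0.1591

0.1591


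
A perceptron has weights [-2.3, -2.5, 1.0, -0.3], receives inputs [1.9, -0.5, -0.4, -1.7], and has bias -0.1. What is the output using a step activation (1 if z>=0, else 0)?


z = w . x + b
= -2.3*1.9 + -2.5*-0.5 + 1.0*-0.4 + -0.3*-1.7 + -0.1
= -4.37 + 1.25 + -0.4 + 0.51 + -0.1
= -3.01 + -0.1
= -3.11
Since z = -3.11 < 0, output = 0

0


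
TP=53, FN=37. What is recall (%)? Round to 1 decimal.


Recall = TP / (TP + FN) * 100
= 53 / (53 + 37)
= 53 / 90
= 0.5889
= 58.9%

58.9


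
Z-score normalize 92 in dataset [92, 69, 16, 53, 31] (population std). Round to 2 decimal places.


Mean = (92 + 69 + 16 + 53 + 31) / 5 = 52.2
Variance = sum((x_i - mean)^2) / n = 725.36
Std = sqrt(725.36) = 26.9325
Z = (x - mean) / std
= (92 - 52.2) / 26.9325
= 39.8 / 26.9325
= 1.48

1.48


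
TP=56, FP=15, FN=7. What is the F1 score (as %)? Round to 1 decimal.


Precision = TP / (TP + FP) = 56 / 71 = 0.7887
Recall = TP / (TP + FN) = 56 / 63 = 0.8889
F1 = 2 * P * R / (P + R)
= 2 * 0.7887 * 0.8889 / (0.7887 + 0.8889)
= 1.4022 / 1.6776
= 0.8358
As percentage: 83.6%

83.6


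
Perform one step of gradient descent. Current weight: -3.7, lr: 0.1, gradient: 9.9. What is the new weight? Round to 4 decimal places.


w_new = w_old - lr * gradient
= -3.7 - 0.1 * 9.9
= -3.7 - (0.99)
= -4.6900

-4.6900


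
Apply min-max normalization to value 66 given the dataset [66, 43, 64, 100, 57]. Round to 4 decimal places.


Min = 43, Max = 100
Range = 100 - 43 = 57
Scaled = (x - min) / (max - min)
= (66 - 43) / 57
= 23 / 57
= 0.4035

0.4035


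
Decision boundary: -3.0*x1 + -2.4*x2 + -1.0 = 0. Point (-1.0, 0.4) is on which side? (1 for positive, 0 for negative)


Compute -3.0 * -1.0 + -2.4 * 0.4 + -1.0
= 3.0 + -0.96 + -1.0
= 1.04
Since 1.04 >= 0, the point is on the positive side.

1


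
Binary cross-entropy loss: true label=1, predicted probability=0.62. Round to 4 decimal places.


For y=1: Loss = -log(p)
= -log(0.62)
= -(-0.478)
= 0.4780

0.4780


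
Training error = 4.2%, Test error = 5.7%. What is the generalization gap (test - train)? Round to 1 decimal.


Generalization gap = test_error - train_error
= 5.7 - 4.2
= 1.5%
A small gap suggests good generalization.

1.5


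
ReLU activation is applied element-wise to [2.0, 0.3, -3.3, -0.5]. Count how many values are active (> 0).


ReLU(x) = max(0, x) for each element:
ReLU(2.0) = 2.0
ReLU(0.3) = 0.3
ReLU(-3.3) = 0
ReLU(-0.5) = 0
Active neurons (>0): 2

2


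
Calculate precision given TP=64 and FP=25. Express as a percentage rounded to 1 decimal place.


Precision = TP / (TP + FP) * 100
= 64 / (64 + 25)
= 64 / 89
= 0.7191
= 71.9%

71.9


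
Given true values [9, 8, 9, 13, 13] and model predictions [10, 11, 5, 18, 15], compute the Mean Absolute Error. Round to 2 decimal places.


Absolute errors: [1, 3, 4, 5, 2]
Sum of absolute errors = 15
MAE = 15 / 5 = 3.00

3.00


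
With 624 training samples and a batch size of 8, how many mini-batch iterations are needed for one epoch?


Iterations per epoch = dataset_size / batch_size
= 624 / 8
= 78

78


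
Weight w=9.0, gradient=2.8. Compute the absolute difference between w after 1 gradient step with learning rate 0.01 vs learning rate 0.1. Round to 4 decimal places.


With lr=0.01: w_new = 9.0 - 0.01 * 2.8 = 8.972
With lr=0.1: w_new = 9.0 - 0.1 * 2.8 = 8.72
Absolute difference = |8.972 - 8.72|
= 0.2520

0.2520


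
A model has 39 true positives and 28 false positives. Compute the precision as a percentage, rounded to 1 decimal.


Precision = TP / (TP + FP) * 100
= 39 / (39 + 28)
= 39 / 67
= 0.5821
= 58.2%

58.2


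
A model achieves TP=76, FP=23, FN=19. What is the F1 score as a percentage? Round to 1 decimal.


Precision = TP / (TP + FP) = 76 / 99 = 0.7677
Recall = TP / (TP + FN) = 76 / 95 = 0.8
F1 = 2 * P * R / (P + R)
= 2 * 0.7677 * 0.8 / (0.7677 + 0.8)
= 1.2283 / 1.5677
= 0.7835
As percentage: 78.4%

78.4


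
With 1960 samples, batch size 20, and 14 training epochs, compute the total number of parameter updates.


Iterations per epoch = 1960 / 20 = 98
Total updates = iterations_per_epoch * epochs
= 98 * 14
= 1372

1372


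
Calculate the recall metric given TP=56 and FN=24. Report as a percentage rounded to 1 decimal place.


Recall = TP / (TP + FN) * 100
= 56 / (56 + 24)
= 56 / 80
= 0.7
= 70.0%

70.0


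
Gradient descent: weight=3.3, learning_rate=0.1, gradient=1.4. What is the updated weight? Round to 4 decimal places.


w_new = w_old - lr * gradient
= 3.3 - 0.1 * 1.4
= 3.3 - (0.14)
= 3.1600

3.1600


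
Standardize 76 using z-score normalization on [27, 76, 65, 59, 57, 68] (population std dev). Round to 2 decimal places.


Mean = (27 + 76 + 65 + 59 + 57 + 68) / 6 = 58.6667
Variance = sum((x_i - mean)^2) / n = 238.8889
Std = sqrt(238.8889) = 15.456
Z = (x - mean) / std
= (76 - 58.6667) / 15.456
= 17.3333 / 15.456
= 1.12

1.12


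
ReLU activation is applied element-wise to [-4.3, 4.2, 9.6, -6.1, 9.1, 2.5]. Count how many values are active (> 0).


ReLU(x) = max(0, x) for each element:
ReLU(-4.3) = 0
ReLU(4.2) = 4.2
ReLU(9.6) = 9.6
ReLU(-6.1) = 0
ReLU(9.1) = 9.1
ReLU(2.5) = 2.5
Active neurons (>0): 4

4


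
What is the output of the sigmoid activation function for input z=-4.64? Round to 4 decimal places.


sigmoid(z) = 1 / (1 + exp(-z))
exp(-(-4.64)) = exp(4.64) = 103.5443
1 + 103.5443 = 104.5443
1 / 104.5443 = 0.0096

0.0096


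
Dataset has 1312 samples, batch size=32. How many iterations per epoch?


Iterations per epoch = dataset_size / batch_size
= 1312 / 32
= 41

41


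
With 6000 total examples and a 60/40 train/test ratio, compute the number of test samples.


Train samples = 6000 * 60% = 3600
Test samples = 6000 - 3600
= 2400

2400


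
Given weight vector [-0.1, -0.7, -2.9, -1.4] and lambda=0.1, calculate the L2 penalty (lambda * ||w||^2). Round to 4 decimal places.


Squaring each weight:
(-0.1)^2 = 0.01
(-0.7)^2 = 0.49
(-2.9)^2 = 8.41
(-1.4)^2 = 1.96
Sum of squares = 10.87
Penalty = 0.1 * 10.87 = 1.0870

1.0870


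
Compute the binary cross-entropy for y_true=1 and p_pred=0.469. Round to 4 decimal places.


For y=1: Loss = -log(p)
= -log(0.469)
= -(-0.7572)
= 0.7572

0.7572


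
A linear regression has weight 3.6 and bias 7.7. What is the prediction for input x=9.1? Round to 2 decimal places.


y = 3.6 * 9.1 + (7.7)
= 32.76 + (7.7)
= 40.46

40.46


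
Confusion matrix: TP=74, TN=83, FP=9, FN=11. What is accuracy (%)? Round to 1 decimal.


Accuracy = (TP + TN) / (TP + TN + FP + FN) * 100
= (74 + 83) / (74 + 83 + 9 + 11)
= 157 / 177
= 0.887
= 88.7%

88.7


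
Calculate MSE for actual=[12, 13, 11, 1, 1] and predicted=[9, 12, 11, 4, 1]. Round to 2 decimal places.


Differences: [3, 1, 0, -3, 0]
Squared errors: [9, 1, 0, 9, 0]
Sum of squared errors = 19
MSE = 19 / 5 = 3.80

3.80


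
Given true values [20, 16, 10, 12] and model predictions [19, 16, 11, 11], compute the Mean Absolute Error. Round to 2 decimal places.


Absolute errors: [1, 0, 1, 1]
Sum of absolute errors = 3
MAE = 3 / 4 = 0.75

0.75


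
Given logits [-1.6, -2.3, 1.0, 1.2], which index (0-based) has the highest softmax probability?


Softmax is a monotonic transformation, so it preserves the argmax.
We need to find the index of the maximum logit.
Index 0: -1.6
Index 1: -2.3
Index 2: 1.0
Index 3: 1.2
Maximum logit = 1.2 at index 3

3


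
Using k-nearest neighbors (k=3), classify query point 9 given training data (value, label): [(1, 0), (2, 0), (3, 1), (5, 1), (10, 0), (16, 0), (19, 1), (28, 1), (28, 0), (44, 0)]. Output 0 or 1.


Distances from query 9:
Point 10 (class 0): distance = 1
Point 5 (class 1): distance = 4
Point 3 (class 1): distance = 6
K=3 nearest neighbors: classes = [0, 1, 1]
Votes for class 1: 2 / 3
Majority vote => class 1

1


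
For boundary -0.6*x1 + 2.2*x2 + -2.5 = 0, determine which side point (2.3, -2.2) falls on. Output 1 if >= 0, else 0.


Compute -0.6 * 2.3 + 2.2 * -2.2 + -2.5
= -1.38 + -4.84 + -2.5
= -8.72
Since -8.72 < 0, the point is on the negative side.

0


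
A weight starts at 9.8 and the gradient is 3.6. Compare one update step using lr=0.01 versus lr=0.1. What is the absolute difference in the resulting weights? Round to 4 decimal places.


With lr=0.01: w_new = 9.8 - 0.01 * 3.6 = 9.764
With lr=0.1: w_new = 9.8 - 0.1 * 3.6 = 9.44
Absolute difference = |9.764 - 9.44|
= 0.3240

0.3240


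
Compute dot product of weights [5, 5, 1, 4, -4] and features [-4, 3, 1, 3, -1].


Element-wise products:
5 * -4 = -20
5 * 3 = 15
1 * 1 = 1
4 * 3 = 12
-4 * -1 = 4
Sum = -20 + 15 + 1 + 12 + 4
= 12

12


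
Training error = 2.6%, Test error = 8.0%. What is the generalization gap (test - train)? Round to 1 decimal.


Generalization gap = test_error - train_error
= 8.0 - 2.6
= 5.4%
A moderate gap.

5.4


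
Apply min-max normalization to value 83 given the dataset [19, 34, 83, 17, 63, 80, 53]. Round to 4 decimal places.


Min = 17, Max = 83
Range = 83 - 17 = 66
Scaled = (x - min) / (max - min)
= (83 - 17) / 66
= 66 / 66
= 1.0000

1.0000


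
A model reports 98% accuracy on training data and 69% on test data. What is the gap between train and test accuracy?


Gap = train_accuracy - test_accuracy
= 98 - 69
= 29%
This large gap strongly indicates overfitting.

29


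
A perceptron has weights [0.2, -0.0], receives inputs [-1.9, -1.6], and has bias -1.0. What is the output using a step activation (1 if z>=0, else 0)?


z = w . x + b
= 0.2*-1.9 + -0.0*-1.6 + -1.0
= -0.38 + 0.0 + -1.0
= -0.38 + -1.0
= -1.38
Since z = -1.38 < 0, output = 0

0


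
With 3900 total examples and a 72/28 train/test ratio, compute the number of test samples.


Train samples = 3900 * 72% = 2808
Test samples = 3900 - 2808
= 1092

1092


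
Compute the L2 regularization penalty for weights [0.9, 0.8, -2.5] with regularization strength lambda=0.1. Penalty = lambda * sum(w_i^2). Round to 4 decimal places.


Squaring each weight:
0.9^2 = 0.81
0.8^2 = 0.64
(-2.5)^2 = 6.25
Sum of squares = 7.7
Penalty = 0.1 * 7.7 = 0.7700

0.7700


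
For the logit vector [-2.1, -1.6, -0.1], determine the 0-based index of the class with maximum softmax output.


Softmax is a monotonic transformation, so it preserves the argmax.
We need to find the index of the maximum logit.
Index 0: -2.1
Index 1: -1.6
Index 2: -0.1
Maximum logit = -0.1 at index 2

2


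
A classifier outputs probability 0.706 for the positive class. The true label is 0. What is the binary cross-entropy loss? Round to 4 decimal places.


For y=0: Loss = -log(1-p)
= -log(1 - 0.706)
= -log(0.294)
= -(-1.2242)
= 1.2242

1.2242
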